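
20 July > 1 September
False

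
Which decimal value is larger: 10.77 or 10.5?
10.77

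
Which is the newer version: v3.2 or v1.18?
v3.2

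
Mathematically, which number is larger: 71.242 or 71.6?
71.6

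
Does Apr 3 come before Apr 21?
Yes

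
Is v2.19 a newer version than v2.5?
Yes. Version numbers are compared segment by segment as integers, not as decimals: minor version 19 > 5, so v2.19 > v2.5 (even though the decimal 2.19 < 2.5).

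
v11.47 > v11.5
True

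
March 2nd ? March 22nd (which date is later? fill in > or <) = <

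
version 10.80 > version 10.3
True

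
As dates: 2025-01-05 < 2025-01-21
True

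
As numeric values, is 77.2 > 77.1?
True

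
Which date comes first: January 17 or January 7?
January 7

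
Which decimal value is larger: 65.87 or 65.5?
65.87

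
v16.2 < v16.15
True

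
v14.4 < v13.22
False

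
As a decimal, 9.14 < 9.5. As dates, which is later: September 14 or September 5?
September 14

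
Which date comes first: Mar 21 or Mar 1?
Mar 1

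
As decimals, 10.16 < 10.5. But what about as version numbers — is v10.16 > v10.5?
True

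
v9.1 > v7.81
True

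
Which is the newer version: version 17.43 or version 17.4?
version 17.43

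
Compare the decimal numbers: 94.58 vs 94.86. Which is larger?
94.86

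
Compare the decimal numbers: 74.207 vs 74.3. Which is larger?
74.3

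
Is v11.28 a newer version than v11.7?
Yes. Version numbers are compared segment by segment as integers, not as decimals: minor version 28 > 7, so v11.28 > v11.7 (even though the decimal 11.28 < 11.7).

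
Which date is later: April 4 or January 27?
April 4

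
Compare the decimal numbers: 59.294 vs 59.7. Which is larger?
59.7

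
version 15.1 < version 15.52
True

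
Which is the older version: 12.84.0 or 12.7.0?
12.7.0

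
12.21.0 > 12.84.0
False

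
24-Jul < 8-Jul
False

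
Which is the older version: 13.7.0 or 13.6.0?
13.6.0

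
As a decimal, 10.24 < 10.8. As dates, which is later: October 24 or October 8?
October 24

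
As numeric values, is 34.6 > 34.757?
False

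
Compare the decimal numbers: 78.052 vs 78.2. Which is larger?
78.2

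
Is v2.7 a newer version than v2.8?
No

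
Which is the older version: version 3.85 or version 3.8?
version 3.8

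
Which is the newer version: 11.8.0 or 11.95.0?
11.95.0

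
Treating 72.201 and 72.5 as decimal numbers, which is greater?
72.5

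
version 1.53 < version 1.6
False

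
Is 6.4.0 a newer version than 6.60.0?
No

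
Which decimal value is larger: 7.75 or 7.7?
7.75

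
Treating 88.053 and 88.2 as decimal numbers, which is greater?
88.2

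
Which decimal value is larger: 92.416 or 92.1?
92.416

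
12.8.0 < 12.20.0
True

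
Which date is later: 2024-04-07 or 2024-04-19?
2024-04-19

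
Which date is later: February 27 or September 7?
September 7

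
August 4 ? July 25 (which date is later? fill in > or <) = >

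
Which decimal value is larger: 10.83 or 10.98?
10.98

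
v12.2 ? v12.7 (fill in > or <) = <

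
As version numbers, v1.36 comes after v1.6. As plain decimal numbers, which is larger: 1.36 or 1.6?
1.6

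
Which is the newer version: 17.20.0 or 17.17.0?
17.20.0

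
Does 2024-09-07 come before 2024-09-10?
Yes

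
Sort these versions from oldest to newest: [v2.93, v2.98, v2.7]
[v2.7, v2.93, v2.98]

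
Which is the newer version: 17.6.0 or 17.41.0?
17.41.0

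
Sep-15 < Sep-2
False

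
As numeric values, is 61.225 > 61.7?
False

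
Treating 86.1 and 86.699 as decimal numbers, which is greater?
86.699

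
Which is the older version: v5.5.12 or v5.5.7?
v5.5.7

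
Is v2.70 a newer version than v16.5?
No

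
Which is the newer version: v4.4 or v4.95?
v4.95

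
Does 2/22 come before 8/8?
Yes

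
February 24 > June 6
False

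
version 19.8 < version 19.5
False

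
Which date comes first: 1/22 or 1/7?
1/7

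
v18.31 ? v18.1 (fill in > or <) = >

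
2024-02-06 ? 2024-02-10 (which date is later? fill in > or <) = <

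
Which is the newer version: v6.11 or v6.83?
v6.83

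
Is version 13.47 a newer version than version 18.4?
No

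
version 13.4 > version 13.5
False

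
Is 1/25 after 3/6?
No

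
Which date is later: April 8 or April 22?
April 22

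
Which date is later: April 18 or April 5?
April 18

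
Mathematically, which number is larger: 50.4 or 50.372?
50.4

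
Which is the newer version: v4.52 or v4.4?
v4.52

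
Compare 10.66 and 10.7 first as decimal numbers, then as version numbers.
As decimals: 10.66 < 10.7. As versions: v10.66 > v10.7 (minor version 66 > 7).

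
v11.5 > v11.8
False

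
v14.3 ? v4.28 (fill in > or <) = >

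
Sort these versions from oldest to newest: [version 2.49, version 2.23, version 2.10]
[version 2.10, version 2.23, version 2.49]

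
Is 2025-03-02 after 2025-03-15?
No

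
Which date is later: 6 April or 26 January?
6 April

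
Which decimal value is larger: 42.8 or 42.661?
42.8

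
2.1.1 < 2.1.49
True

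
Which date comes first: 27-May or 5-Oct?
27-May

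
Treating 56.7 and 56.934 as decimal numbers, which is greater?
56.934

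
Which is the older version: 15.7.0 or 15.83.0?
15.7.0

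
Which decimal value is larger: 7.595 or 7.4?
7.595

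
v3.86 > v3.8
True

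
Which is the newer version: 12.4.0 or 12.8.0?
12.8.0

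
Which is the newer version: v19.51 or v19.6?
v19.51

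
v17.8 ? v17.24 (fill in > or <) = <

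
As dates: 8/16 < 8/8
False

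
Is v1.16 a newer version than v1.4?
Yes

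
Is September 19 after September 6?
Yes. Day 19 comes after day 6 in September — this is a date comparison, not a decimal one (the decimal 9.19 would be smaller than 9.6).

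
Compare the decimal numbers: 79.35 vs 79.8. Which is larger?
79.8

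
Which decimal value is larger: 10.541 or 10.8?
10.8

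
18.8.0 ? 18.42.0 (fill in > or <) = <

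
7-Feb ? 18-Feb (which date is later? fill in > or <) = <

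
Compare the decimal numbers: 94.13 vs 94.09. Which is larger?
94.13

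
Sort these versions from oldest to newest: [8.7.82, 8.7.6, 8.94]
[8.7.6, 8.7.82, 8.94]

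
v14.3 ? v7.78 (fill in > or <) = >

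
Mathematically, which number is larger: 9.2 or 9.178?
9.2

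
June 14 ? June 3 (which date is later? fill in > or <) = >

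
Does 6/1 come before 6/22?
Yes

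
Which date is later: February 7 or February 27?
February 27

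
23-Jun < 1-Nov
True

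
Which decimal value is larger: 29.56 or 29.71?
29.71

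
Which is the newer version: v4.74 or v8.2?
v8.2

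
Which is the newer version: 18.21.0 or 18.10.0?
18.21.0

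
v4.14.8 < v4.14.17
True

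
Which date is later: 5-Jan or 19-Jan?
19-Jan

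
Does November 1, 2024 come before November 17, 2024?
Yes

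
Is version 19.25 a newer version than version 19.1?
Yes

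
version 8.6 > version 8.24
False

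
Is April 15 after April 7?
Yes. Day 15 comes after day 7 in April — this is a date comparison, not a decimal one (the decimal 4.15 would be smaller than 4.7).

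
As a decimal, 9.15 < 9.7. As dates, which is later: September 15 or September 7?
September 15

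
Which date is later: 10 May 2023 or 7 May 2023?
10 May 2023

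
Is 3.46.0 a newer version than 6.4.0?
No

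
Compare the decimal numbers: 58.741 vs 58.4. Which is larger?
58.741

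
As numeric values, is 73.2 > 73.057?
True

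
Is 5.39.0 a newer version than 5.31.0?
Yes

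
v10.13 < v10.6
False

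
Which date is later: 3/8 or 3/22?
3/22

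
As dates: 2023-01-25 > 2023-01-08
True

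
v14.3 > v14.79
False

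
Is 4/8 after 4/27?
No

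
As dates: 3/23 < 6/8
True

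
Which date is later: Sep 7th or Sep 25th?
Sep 25th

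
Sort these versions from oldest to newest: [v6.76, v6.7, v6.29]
[v6.7, v6.29, v6.76]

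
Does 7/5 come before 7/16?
Yes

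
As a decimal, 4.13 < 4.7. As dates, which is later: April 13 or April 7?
April 13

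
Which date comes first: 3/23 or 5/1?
3/23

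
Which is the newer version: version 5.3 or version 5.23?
version 5.23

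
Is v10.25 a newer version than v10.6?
Yes. Version numbers are compared segment by segment as integers, not as decimals: minor version 25 > 6, so v10.25 > v10.6 (even though the decimal 10.25 < 10.6).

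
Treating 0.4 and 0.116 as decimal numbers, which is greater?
0.4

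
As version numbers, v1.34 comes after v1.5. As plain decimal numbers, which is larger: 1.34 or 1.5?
1.5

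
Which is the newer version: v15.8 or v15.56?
v15.56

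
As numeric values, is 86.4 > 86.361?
True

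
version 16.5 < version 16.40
True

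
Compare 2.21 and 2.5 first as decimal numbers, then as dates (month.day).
As decimals: 2.21 < 2.5. As dates: 2/21 is later than 2/5 (day 21 > day 5).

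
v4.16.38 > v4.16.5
True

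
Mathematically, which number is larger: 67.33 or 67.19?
67.33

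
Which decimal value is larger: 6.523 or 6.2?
6.523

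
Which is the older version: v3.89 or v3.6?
v3.6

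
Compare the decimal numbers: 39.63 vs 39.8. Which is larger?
39.8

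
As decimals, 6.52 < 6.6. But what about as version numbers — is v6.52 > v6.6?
True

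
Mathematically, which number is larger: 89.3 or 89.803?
89.803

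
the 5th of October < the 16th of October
True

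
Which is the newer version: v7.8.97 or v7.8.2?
v7.8.97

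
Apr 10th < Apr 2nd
False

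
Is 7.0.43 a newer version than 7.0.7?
Yes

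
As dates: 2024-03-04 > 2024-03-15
False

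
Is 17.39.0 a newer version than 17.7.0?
Yes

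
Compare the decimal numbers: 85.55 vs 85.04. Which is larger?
85.55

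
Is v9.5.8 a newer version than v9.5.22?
No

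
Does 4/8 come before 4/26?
Yes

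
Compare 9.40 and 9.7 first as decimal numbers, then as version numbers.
As decimals: 9.40 < 9.7. As versions: v9.40 > v9.7 (minor version 40 > 7).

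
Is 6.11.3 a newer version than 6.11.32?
No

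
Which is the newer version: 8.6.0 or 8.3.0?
8.6.0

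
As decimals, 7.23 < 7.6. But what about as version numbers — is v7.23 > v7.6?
True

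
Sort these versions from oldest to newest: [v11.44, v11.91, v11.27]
[v11.27, v11.44, v11.91]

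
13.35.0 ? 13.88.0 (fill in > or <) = <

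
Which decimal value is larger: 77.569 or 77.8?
77.8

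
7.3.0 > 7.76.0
False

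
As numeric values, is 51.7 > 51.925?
False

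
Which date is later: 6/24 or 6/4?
6/24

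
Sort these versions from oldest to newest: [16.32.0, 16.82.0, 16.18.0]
[16.18.0, 16.32.0, 16.82.0]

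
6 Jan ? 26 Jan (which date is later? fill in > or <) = <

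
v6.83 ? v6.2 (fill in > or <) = >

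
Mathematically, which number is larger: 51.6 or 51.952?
51.952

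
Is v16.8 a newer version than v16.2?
Yes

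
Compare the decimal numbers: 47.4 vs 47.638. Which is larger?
47.638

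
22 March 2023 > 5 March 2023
True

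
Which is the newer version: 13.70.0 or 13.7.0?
13.70.0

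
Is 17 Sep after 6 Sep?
Yes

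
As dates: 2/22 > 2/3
True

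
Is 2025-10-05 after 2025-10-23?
No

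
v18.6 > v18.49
False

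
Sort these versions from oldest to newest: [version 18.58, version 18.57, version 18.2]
[version 18.2, version 18.57, version 18.58]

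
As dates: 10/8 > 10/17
False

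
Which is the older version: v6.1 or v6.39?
v6.1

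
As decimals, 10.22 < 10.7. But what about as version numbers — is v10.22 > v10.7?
True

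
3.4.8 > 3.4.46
False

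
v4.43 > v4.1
True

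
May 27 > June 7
False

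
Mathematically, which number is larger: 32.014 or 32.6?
32.6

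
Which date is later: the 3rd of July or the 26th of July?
the 26th of July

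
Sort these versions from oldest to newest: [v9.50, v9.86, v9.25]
[v9.25, v9.50, v9.86]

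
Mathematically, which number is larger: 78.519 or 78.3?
78.519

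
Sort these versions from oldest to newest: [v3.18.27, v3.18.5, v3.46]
[v3.18.5, v3.18.27, v3.46]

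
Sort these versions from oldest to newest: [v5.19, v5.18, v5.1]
[v5.1, v5.18, v5.19]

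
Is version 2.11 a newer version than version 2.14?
No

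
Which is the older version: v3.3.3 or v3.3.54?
v3.3.3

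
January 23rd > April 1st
False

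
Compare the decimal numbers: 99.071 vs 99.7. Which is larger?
99.7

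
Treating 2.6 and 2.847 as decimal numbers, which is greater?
2.847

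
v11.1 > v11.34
False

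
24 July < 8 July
False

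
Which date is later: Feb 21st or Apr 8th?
Apr 8th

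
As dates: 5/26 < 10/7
True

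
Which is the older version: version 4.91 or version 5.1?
version 4.91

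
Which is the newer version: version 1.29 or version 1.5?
version 1.29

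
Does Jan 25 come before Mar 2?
Yes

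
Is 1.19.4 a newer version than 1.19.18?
No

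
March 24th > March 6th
True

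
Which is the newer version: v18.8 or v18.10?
v18.10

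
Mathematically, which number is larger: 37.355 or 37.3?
37.355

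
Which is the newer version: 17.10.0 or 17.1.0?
17.10.0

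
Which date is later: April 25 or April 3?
April 25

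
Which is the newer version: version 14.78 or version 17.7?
version 17.7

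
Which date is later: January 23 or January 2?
January 23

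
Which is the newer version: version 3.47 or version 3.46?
version 3.47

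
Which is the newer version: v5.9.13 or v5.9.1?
v5.9.13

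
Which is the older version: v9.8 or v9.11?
v9.8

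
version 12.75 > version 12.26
True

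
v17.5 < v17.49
True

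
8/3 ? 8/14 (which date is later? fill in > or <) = <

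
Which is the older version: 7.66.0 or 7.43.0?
7.43.0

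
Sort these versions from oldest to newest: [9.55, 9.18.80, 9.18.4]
[9.18.4, 9.18.80, 9.55]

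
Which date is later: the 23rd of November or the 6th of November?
the 23rd of November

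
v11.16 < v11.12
False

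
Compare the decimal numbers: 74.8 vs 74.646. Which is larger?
74.8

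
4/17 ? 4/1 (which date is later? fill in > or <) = >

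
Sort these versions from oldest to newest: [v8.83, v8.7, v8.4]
[v8.4, v8.7, v8.83]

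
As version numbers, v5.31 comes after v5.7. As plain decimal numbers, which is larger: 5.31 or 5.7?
5.7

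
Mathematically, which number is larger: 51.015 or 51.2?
51.2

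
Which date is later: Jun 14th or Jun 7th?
Jun 14th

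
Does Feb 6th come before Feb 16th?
Yes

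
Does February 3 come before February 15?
Yes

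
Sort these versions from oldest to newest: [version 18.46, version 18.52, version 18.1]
[version 18.1, version 18.46, version 18.52]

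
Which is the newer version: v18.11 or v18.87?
v18.87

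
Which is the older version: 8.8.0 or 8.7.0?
8.7.0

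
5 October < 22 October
True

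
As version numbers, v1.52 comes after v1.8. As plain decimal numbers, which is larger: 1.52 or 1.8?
1.8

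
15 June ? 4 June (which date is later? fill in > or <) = >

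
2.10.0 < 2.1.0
False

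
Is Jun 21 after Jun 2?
Yes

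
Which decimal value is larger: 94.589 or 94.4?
94.589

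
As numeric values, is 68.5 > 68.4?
True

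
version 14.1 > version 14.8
False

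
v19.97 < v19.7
False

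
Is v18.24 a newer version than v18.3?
Yes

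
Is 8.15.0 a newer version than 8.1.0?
Yes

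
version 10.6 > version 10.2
True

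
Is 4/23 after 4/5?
Yes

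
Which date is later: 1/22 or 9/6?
9/6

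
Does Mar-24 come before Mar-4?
No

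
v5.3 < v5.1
False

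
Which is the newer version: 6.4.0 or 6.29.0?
6.29.0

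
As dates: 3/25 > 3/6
True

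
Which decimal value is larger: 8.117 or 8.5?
8.5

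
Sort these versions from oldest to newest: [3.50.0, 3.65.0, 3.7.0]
[3.7.0, 3.50.0, 3.65.0]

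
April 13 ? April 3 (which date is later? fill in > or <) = >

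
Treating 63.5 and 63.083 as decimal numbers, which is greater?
63.5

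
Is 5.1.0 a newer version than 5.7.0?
No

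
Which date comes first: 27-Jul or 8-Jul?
8-Jul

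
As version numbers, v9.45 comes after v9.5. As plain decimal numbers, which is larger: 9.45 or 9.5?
9.5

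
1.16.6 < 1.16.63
True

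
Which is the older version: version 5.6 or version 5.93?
version 5.6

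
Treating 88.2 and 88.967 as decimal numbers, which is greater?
88.967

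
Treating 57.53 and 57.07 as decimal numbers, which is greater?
57.53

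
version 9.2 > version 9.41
False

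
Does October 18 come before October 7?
No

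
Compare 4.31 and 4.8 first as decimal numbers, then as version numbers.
As decimals: 4.31 < 4.8. As versions: v4.31 > v4.8 (minor version 31 > 8).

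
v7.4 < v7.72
True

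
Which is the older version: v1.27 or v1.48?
v1.27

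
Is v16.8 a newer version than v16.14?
No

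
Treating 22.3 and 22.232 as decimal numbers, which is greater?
22.3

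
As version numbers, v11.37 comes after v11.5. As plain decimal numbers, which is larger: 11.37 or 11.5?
11.5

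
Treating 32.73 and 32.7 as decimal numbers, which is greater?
32.73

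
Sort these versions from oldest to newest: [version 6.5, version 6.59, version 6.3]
[version 6.3, version 6.5, version 6.59]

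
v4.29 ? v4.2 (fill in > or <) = >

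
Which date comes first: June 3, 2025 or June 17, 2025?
June 3, 2025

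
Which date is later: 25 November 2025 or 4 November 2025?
25 November 2025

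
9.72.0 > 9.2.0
True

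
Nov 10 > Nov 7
True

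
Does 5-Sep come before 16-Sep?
Yes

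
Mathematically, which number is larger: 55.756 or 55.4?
55.756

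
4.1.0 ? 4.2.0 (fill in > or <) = <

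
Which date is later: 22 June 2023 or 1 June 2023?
22 June 2023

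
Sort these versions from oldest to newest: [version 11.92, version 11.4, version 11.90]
[version 11.4, version 11.90, version 11.92]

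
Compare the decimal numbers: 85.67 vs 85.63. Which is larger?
85.67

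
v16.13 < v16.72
True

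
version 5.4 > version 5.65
False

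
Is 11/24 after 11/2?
Yes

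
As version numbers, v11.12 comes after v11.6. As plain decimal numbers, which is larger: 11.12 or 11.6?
11.6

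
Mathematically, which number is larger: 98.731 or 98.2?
98.731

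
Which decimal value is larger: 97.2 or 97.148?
97.2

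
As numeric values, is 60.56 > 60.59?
False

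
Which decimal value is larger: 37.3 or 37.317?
37.317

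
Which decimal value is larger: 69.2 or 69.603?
69.603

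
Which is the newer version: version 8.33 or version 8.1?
version 8.33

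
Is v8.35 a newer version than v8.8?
Yes. Version numbers are compared segment by segment as integers, not as decimals: minor version 35 > 8, so v8.35 > v8.8 (even though the decimal 8.35 < 8.8).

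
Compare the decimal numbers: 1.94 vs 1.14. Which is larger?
1.94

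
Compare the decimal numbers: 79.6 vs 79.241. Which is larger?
79.6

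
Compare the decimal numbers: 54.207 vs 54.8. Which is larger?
54.8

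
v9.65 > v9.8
True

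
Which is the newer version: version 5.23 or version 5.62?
version 5.62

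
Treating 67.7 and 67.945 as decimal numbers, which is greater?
67.945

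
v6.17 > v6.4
True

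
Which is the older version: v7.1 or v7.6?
v7.1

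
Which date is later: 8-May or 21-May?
21-May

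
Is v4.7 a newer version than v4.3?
Yes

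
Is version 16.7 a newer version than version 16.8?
No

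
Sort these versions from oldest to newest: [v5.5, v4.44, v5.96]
[v4.44, v5.5, v5.96]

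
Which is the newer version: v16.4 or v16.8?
v16.8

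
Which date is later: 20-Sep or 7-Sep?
20-Sep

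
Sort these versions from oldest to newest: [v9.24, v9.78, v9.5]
[v9.5, v9.24, v9.78]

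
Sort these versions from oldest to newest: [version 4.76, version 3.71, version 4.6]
[version 3.71, version 4.6, version 4.76]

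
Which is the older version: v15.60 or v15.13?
v15.13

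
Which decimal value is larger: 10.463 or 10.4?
10.463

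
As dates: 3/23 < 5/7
True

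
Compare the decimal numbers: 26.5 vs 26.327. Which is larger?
26.5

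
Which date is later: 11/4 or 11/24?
11/24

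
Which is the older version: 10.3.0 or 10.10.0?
10.3.0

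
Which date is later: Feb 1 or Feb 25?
Feb 25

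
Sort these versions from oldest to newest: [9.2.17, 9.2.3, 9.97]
[9.2.3, 9.2.17, 9.97]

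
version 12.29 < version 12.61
True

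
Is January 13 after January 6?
Yes. Day 13 comes after day 6 in January — this is a date comparison, not a decimal one (the decimal 1.13 would be smaller than 1.6).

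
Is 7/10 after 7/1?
Yes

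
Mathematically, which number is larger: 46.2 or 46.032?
46.2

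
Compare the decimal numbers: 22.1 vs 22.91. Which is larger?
22.91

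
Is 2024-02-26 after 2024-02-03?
Yes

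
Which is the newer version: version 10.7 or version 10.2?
version 10.7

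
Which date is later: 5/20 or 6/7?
6/7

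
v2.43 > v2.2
True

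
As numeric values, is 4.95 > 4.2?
True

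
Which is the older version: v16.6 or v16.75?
v16.6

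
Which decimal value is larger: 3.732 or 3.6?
3.732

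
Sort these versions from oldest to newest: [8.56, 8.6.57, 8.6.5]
[8.6.5, 8.6.57, 8.56]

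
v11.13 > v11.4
True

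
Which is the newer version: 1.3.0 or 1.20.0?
1.20.0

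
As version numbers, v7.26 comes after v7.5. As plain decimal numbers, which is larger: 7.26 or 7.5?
7.5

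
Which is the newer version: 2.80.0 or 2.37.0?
2.80.0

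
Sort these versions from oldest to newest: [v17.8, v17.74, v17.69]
[v17.8, v17.69, v17.74]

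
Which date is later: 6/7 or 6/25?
6/25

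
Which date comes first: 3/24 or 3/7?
3/7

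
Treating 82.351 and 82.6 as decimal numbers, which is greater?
82.6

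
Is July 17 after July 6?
Yes. Day 17 comes after day 6 in July — this is a date comparison, not a decimal one (the decimal 7.17 would be smaller than 7.6).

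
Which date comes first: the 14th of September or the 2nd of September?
the 2nd of September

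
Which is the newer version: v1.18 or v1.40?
v1.40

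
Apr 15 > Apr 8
True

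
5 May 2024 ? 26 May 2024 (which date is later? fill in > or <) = <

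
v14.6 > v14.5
True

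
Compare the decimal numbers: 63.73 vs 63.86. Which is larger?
63.86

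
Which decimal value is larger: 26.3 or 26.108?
26.3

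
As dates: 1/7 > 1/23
False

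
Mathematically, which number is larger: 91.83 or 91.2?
91.83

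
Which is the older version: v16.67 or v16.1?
v16.1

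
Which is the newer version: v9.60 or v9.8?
v9.60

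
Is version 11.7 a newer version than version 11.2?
Yes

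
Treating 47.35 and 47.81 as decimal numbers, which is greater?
47.81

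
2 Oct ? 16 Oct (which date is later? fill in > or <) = <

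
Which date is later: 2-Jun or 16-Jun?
16-Jun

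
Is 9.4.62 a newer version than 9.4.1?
Yes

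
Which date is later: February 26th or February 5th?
February 26th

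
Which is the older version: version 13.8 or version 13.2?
version 13.2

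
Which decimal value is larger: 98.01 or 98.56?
98.56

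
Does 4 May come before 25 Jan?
No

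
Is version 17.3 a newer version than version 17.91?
No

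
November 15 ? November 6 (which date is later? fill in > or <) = >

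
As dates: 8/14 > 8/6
True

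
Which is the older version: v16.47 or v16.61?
v16.47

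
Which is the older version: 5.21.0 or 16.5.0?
5.21.0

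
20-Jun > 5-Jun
True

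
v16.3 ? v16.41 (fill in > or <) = <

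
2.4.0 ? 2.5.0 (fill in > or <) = <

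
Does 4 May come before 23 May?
Yes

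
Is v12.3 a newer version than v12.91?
No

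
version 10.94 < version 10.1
False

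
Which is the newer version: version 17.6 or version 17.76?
version 17.76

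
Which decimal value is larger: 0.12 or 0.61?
0.61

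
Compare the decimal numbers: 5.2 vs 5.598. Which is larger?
5.598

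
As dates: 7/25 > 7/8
True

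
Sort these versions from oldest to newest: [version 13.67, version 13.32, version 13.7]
[version 13.7, version 13.32, version 13.67]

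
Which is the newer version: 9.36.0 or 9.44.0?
9.44.0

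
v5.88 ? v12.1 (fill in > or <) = <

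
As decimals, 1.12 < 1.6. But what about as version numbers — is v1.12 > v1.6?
True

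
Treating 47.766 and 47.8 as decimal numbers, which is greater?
47.8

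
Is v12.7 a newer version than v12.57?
No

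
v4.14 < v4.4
False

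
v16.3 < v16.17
True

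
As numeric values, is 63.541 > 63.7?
False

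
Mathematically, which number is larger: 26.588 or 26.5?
26.588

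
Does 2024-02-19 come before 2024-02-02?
No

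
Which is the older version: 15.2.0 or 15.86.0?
15.2.0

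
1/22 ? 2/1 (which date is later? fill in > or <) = <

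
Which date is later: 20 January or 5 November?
5 November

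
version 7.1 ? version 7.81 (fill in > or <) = <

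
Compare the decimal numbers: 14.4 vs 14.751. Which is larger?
14.751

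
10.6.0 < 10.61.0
True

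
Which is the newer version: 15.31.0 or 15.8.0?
15.31.0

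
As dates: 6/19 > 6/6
True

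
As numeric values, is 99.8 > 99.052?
True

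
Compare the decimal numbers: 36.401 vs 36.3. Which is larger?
36.401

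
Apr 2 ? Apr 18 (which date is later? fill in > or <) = <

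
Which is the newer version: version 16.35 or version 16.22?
version 16.35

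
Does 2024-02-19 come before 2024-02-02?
No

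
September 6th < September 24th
True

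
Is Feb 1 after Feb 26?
No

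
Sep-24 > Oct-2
False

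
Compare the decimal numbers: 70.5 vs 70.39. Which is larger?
70.5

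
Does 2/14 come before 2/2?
No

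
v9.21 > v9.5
True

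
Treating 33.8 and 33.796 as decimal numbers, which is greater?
33.8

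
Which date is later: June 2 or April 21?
June 2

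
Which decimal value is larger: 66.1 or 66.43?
66.43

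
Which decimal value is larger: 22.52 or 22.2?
22.52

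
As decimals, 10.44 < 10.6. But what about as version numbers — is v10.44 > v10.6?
True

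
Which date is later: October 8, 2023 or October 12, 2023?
October 12, 2023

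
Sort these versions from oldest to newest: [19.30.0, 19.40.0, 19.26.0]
[19.26.0, 19.30.0, 19.40.0]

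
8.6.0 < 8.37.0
True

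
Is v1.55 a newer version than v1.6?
Yes. Version numbers are compared segment by segment as integers, not as decimals: minor version 55 > 6, so v1.55 > v1.6 (even though the decimal 1.55 < 1.6).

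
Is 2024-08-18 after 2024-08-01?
Yes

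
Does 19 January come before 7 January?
No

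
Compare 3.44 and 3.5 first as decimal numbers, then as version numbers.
As decimals: 3.44 < 3.5. As versions: v3.44 > v3.5 (minor version 44 > 5).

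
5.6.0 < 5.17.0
True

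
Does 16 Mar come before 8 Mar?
No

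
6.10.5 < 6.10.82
True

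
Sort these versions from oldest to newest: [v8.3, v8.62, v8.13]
[v8.3, v8.13, v8.62]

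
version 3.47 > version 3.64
False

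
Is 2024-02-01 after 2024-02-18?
No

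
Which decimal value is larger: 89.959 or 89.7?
89.959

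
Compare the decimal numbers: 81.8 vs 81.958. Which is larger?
81.958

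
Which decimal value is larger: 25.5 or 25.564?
25.564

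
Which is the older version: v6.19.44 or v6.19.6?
v6.19.6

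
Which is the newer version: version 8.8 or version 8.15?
version 8.15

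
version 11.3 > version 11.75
False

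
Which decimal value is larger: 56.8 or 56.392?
56.8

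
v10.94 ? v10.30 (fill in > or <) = >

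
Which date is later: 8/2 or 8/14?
8/14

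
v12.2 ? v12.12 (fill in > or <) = <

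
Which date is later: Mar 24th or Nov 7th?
Nov 7th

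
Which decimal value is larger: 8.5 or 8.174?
8.5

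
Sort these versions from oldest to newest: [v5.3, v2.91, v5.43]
[v2.91, v5.3, v5.43]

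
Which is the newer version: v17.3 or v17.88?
v17.88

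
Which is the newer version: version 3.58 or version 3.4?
version 3.58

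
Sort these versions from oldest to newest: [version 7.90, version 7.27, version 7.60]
[version 7.27, version 7.60, version 7.90]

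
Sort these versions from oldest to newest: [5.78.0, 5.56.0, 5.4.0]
[5.4.0, 5.56.0, 5.78.0]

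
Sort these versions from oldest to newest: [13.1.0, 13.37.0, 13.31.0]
[13.1.0, 13.31.0, 13.37.0]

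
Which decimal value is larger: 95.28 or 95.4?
95.4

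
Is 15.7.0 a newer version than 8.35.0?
Yes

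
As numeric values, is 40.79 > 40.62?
True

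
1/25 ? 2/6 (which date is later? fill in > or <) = <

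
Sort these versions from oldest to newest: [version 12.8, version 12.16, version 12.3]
[version 12.3, version 12.8, version 12.16]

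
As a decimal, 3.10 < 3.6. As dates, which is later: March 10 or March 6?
March 10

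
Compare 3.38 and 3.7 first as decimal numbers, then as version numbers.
As decimals: 3.38 < 3.7. As versions: v3.38 > v3.7 (minor version 38 > 7).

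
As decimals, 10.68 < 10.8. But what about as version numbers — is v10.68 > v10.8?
True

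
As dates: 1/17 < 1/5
False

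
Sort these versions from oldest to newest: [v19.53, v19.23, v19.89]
[v19.23, v19.53, v19.89]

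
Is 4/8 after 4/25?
No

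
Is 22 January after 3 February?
No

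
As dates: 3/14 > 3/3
True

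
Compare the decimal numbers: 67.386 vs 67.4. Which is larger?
67.4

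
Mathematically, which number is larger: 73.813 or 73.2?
73.813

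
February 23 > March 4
False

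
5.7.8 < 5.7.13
True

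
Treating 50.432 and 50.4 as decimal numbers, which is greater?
50.432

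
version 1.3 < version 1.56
True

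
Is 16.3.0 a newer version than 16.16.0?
No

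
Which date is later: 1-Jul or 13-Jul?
13-Jul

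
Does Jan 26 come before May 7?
Yes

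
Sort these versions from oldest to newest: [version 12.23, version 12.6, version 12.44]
[version 12.6, version 12.23, version 12.44]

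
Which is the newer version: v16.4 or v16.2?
v16.4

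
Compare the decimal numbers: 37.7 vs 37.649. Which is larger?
37.7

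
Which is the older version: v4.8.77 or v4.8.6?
v4.8.6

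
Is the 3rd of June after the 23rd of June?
No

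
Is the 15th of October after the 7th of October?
Yes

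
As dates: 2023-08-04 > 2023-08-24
False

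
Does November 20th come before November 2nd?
No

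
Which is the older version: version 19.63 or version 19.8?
version 19.8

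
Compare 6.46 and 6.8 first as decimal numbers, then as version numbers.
As decimals: 6.46 < 6.8. As versions: v6.46 > v6.8 (minor version 46 > 8).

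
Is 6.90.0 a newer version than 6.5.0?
Yes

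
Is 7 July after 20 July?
No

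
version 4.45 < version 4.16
False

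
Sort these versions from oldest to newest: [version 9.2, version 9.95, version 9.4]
[version 9.2, version 9.4, version 9.95]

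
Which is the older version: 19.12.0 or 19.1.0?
19.1.0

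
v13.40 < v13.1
False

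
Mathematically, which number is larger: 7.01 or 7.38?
7.38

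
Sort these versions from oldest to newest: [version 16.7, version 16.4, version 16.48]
[version 16.4, version 16.7, version 16.48]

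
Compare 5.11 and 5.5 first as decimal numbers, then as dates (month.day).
As decimals: 5.11 < 5.5. As dates: 5/11 is later than 5/5 (day 11 > day 5).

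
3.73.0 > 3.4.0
True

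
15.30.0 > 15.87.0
False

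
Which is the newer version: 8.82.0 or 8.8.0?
8.82.0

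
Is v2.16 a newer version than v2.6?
Yes. Version numbers are compared segment by segment as integers, not as decimals: minor version 16 > 6, so v2.16 > v2.6 (even though the decimal 2.16 < 2.6).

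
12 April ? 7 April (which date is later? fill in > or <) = >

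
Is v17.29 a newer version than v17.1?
Yes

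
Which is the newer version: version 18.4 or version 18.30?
version 18.30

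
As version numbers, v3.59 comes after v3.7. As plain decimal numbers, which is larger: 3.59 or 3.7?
3.7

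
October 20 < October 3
False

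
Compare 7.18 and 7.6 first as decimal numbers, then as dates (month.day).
As decimals: 7.18 < 7.6. As dates: 7/18 is later than 7/6 (day 18 > day 6).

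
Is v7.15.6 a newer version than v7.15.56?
No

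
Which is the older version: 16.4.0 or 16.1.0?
16.1.0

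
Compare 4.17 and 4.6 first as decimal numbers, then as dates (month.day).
As decimals: 4.17 < 4.6. As dates: 4/17 is later than 4/6 (day 17 > day 6).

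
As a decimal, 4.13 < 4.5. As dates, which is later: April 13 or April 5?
April 13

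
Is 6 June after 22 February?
Yes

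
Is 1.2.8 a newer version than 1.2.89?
No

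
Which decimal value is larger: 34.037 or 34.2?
34.2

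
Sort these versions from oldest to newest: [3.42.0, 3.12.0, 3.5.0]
[3.5.0, 3.12.0, 3.42.0]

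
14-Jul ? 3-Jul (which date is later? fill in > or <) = >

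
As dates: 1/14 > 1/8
True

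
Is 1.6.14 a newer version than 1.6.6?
Yes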